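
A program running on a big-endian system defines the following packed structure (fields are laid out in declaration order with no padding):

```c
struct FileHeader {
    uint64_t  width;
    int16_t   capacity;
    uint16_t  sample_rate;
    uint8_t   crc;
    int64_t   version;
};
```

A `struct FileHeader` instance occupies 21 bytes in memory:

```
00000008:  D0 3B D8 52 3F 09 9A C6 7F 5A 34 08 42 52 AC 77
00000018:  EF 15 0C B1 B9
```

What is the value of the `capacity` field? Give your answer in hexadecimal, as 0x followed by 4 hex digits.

0x7F5A

`capacity` follows `width` (8 bytes), so it starts at byte offset 8 and occupies 2 bytes.
Bytes at offsets 8..9: 7F 5A.
Big-endian: lowest address holds the most-significant byte.
The bytes are already most-significant first: 0x7F5A.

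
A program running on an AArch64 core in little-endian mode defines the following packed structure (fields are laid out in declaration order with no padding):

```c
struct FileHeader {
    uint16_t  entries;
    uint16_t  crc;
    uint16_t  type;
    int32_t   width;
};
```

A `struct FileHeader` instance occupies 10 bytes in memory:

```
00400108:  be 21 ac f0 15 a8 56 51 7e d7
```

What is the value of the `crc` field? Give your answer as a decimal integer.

`crc` follows `entries` (2 bytes), so it starts at byte offset 2 and occupies 2 bytes.
Bytes at offsets 2..3: AC F0.
In little-endian order the low byte comes first in memory.
Reassemble most-significant byte first: F0 AC → 0xF0AC.
0xF0AC = 61612.

61612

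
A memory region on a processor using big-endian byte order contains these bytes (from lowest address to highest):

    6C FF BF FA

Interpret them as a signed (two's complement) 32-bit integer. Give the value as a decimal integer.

Big-endian: lowest address holds the most-significant byte.
The bytes are already most-significant first: 0x6CFFBFFA.
0x6CFFBFFA = 1828700154.

1828700154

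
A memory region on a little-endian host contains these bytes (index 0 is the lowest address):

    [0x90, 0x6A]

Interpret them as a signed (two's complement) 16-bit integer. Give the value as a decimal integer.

In little-endian order the low byte comes first in memory.
Reassemble most-significant byte first: 6A 90 → 0x6A90.
0x6A90 = 27280.

27280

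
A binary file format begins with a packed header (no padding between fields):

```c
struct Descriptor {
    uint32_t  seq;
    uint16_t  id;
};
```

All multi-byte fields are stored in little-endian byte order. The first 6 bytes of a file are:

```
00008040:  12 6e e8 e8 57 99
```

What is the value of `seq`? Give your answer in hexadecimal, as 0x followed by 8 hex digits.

0xE8E86E12

`seq` is the first field, at byte offset 0, occupying 4 bytes.
Bytes at offsets 0..3: 12 6E E8 E8.
Little-endian: lowest address holds the least-significant byte.
Reassemble most-significant byte first: E8 E8 6E 12 → 0xE8E86E12.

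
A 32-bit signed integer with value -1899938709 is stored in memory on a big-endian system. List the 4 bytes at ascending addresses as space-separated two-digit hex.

Two's complement of -1899938709 in 32 bits: 1899938709 = 0x713EC395; invert → 0x8EC13C6A; add 1 → 0x8EC13C6B.
Split into bytes (most-significant first): 8E C1 3C 6B.
Big-endian: lowest address holds the most-significant byte.
So the memory order matches the most-significant-first order: 8E C1 3C 6B.

8E C1 3C 6B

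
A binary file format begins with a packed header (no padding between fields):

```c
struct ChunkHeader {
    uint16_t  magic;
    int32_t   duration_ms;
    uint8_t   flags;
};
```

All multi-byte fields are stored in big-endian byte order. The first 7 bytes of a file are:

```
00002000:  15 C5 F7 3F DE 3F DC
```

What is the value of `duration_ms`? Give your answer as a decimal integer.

`duration_ms` follows `magic` (2 bytes), so it starts at byte offset 2 and occupies 4 bytes.
Bytes at offsets 2..5: F7 3F DE 3F.
Big-endian: lowest address holds the most-significant byte.
The bytes are already most-significant first: 0xF73FDE3F.
Top bit is set, so as a signed 32-bit value this is 0xF73FDE3F − 2^32 = -146809281.

-146809281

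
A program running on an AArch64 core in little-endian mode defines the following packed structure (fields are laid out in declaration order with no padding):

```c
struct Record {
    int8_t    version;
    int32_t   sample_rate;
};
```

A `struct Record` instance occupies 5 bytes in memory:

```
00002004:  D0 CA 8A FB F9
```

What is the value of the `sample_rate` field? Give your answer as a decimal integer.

`sample_rate` follows `version` (1 byte), so it starts at byte offset 1 and occupies 4 bytes.
Bytes at offsets 1..4: CA 8A FB F9.
Little-endian stores the least-significant byte at the lowest address.
Reassemble most-significant byte first: F9 FB 8A CA → 0xF9FB8ACA.
Top bit is set, so as a signed 32-bit value this is 0xF9FB8ACA − 2^32 = -100955446.

-100955446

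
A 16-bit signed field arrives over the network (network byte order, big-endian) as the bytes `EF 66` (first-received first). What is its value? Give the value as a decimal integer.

-4250

Big-endian: lowest address holds the most-significant byte.
The bytes are already most-significant first: 0xEF66.
Top bit is set, so as a signed 16-bit value this is 0xEF66 − 2^16 = -4250.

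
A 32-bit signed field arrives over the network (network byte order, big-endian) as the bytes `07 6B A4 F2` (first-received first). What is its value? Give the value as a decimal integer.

124495090

Big-endian stores the most-significant byte at the lowest address.
The bytes are already most-significant first: 0x076BA4F2.
0x076BA4F2 = 124495090.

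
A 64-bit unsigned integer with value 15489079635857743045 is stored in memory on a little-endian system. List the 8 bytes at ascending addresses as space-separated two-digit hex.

C5 9C 09 39 DD 43 F4 D6

15489079635857743045 in hexadecimal, padded to 64 bits, is 0xD6F443DD39099CC5.
Split into bytes (most-significant first): D6 F4 43 DD 39 09 9C C5.
Little-endian stores the least-significant byte at the lowest address.
So at ascending addresses the bytes are C5 9C 09 39 DD 43 F4 D6.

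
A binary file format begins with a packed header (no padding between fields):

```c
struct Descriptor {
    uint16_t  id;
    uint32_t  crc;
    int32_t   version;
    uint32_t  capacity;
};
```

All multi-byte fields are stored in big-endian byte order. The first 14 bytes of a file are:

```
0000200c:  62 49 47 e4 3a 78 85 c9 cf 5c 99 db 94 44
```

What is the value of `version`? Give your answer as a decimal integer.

`version` follows `id` (2 B), `crc` (4 B), so it starts at offset 2 + 4 = 6 and occupies 4 bytes.
Bytes at offsets 6..9: 85 C9 CF 5C.
Big-endian: lowest address holds the most-significant byte.
The bytes are already most-significant first: 0x85C9CF5C.
Top bit is set, so as a signed 32-bit value this is 0x85C9CF5C − 2^32 = -2050371748.

-2050371748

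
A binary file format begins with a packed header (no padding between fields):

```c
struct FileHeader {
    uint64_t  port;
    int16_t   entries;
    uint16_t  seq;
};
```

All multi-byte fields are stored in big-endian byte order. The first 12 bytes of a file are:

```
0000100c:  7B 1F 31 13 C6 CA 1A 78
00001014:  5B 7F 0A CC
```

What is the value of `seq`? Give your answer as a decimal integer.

`seq` follows `port` (8 B), `entries` (2 B), so it starts at offset 8 + 2 = 10 and occupies 2 bytes.
Bytes at offsets 10..11: 0A CC.
In big-endian order the high byte comes first in memory.
The bytes are already most-significant first: 0x0ACC.
0x0ACC = 2764.

2764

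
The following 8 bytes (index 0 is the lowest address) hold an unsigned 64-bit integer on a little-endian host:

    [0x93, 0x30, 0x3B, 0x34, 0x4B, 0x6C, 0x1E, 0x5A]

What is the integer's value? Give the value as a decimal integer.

Little-endian: lowest address holds the least-significant byte.
Reassemble most-significant byte first: 5A 1E 6C 4B 34 3B 30 93 → 0x5A1E6C4B343B3093.
0x5A1E6C4B343B3093 = 6493746782969475219.

6493746782969475219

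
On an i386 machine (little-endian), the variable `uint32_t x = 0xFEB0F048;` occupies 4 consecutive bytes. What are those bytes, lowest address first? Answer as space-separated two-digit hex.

Split into bytes (most-significant first): FE B0 F0 48.
Little-endian stores the least-significant byte at the lowest address.
So at ascending addresses the bytes are 48 F0 B0 FE.

48 F0 B0 FE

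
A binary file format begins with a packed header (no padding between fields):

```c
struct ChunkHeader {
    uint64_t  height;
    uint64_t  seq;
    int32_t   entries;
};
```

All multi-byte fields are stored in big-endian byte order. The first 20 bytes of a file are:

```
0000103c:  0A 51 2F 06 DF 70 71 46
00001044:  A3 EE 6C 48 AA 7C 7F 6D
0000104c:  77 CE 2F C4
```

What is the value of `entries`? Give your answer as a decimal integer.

`entries` follows `height` (8 B), `seq` (8 B), so it starts at offset 8 + 8 = 16 and occupies 4 bytes.
Bytes at offsets 16..19: 77 CE 2F C4.
In big-endian order the high byte comes first in memory.
The bytes are already most-significant first: 0x77CE2FC4.
0x77CE2FC4 = 2010001348.

2010001348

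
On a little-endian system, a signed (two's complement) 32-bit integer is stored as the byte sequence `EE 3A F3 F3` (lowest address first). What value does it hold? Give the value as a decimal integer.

-202163474

Little-endian: lowest address holds the least-significant byte.
Reassemble most-significant byte first: F3 F3 3A EE → 0xF3F33AEE.
Top bit is set, so as a signed 32-bit value this is 0xF3F33AEE − 2^32 = -202163474.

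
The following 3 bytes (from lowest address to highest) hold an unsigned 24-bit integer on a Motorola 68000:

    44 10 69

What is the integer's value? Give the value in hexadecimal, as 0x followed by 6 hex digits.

0x441069

In big-endian order the high byte comes first in memory.
The bytes are already most-significant first: 0x441069.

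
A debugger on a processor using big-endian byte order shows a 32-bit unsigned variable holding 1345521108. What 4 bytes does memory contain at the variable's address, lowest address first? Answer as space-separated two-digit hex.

50 33 05 D4

1345521108 in hexadecimal, padded to 32 bits, is 0x503305D4.
Split into bytes (most-significant first): 50 33 05 D4.
Big-endian stores the most-significant byte at the lowest address.
So the memory order matches the most-significant-first order: 50 33 05 D4.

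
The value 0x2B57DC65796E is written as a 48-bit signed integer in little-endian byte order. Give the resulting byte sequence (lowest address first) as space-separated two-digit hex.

Split into bytes (most-significant first): 2B 57 DC 65 79 6E.
Little-endian stores the least-significant byte at the lowest address.
So at ascending addresses the bytes are 6E 79 65 DC 57 2B.

6E 79 65 DC 57 2B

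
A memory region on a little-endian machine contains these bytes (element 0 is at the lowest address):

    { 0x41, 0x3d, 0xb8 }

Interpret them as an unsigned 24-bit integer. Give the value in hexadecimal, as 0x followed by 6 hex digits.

In little-endian order the low byte comes first in memory.
Reassemble most-significant byte first: B8 3D 41 → 0xB83D41.

0xB83D41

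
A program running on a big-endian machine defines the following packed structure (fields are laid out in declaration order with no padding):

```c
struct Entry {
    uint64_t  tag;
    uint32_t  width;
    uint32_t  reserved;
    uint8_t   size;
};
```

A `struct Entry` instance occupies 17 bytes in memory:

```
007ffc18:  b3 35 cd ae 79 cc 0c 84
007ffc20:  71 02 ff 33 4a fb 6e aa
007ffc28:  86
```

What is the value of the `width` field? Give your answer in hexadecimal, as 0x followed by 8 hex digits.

0x7102FF33

`width` follows `tag` (8 bytes), so it starts at byte offset 8 and occupies 4 bytes.
Bytes at offsets 8..11: 71 02 FF 33.
In big-endian order the high byte comes first in memory.
The bytes are already most-significant first: 0x7102FF33.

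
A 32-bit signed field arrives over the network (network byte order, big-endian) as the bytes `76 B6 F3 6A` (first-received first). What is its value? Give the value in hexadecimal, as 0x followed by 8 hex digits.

0x76B6F36A

In big-endian order the high byte comes first in memory.
The bytes are already most-significant first: 0x76B6F36A.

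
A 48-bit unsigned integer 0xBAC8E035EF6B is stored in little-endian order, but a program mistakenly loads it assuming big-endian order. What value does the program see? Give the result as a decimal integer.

118675145279674

Stored little-endian, the bytes at ascending addresses are 6B EF 35 E0 C8 BA.
Read back as big-endian, the last byte is least significant, giving 0x6BEF35E0C8BA.
0x6BEF35E0C8BA = 118675145279674.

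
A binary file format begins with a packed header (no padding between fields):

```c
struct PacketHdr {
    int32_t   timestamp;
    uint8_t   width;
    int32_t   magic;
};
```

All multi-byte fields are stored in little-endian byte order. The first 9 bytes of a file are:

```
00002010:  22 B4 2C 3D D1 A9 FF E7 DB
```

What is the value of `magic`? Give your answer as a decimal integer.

-605552727

`magic` follows `timestamp` (4 B), `width` (1 B), so it starts at offset 4 + 1 = 5 and occupies 4 bytes.
Bytes at offsets 5..8: A9 FF E7 DB.
Little-endian: lowest address holds the least-significant byte.
Reassemble most-significant byte first: DB E7 FF A9 → 0xDBE7FFA9.
Top bit is set, so as a signed 32-bit value this is 0xDBE7FFA9 − 2^32 = -605552727.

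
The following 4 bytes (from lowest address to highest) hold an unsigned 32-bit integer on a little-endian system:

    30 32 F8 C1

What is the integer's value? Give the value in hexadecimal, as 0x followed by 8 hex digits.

0xC1F83230

In little-endian order the low byte comes first in memory.
Reassemble most-significant byte first: C1 F8 32 30 → 0xC1F83230.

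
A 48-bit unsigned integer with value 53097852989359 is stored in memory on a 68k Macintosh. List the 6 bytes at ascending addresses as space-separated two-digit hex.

53097852989359 in hexadecimal, padded to 48 bits, is 0x304ACEAA6FAF.
Split into bytes (most-significant first): 30 4A CE AA 6F AF.
In big-endian order the high byte comes first in memory.
So the memory order matches the most-significant-first order: 30 4A CE AA 6F AF.

30 4A CE AA 6F AF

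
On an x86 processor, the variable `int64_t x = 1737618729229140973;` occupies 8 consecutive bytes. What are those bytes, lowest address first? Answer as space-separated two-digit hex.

1737618729229140973 in hexadecimal, padded to 64 bits, is 0x181D430726C4C3ED.
Split into bytes (most-significant first): 18 1D 43 07 26 C4 C3 ED.
Little-endian stores the least-significant byte at the lowest address.
So at ascending addresses the bytes are ED C3 C4 26 07 43 1D 18.

ED C3 C4 26 07 43 1D 18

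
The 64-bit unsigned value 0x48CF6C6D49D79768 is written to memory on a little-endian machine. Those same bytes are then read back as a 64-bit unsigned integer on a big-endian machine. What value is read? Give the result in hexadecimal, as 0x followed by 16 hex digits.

0x6897D7496D6CCF48

Stored little-endian, the bytes at ascending addresses are 68 97 D7 49 6D 6C CF 48.
Read back as big-endian, the last byte is least significant, giving 0x6897D7496D6CCF48.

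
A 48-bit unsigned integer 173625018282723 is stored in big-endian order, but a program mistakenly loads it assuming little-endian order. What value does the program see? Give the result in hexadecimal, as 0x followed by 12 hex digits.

0xE3F28939E99D

173625018282723 in 48-bit hexadecimal is 0x9DE93989F2E3.
Stored big-endian, the bytes at ascending addresses are 9D E9 39 89 F2 E3.
Read back as little-endian, the first byte is least significant, giving 0xE3F28939E99D.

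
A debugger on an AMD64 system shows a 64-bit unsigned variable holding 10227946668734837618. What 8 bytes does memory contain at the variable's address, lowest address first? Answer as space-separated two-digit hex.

72 73 94 23 4E F7 F0 8D

10227946668734837618 in hexadecimal, padded to 64 bits, is 0x8DF0F74E23947372.
Split into bytes (most-significant first): 8D F0 F7 4E 23 94 73 72.
In little-endian order the low byte comes first in memory.
So at ascending addresses the bytes are 72 73 94 23 4E F7 F0 8D.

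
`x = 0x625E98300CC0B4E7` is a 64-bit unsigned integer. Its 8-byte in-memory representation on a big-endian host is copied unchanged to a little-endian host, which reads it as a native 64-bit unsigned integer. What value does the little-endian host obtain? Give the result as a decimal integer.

Stored big-endian, the bytes at ascending addresses are 62 5E 98 30 0C C0 B4 E7.
Read back as little-endian, the first byte is least significant, giving 0xE7B4C00C30985E62.
0xE7B4C00C30985E62 = 16696180877156703842.

16696180877156703842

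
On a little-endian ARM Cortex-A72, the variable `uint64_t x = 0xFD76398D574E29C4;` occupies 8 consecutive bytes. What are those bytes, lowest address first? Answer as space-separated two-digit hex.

C4 29 4E 57 8D 39 76 FD

Split into bytes (most-significant first): FD 76 39 8D 57 4E 29 C4.
Little-endian stores the least-significant byte at the lowest address.
So at ascending addresses the bytes are C4 29 4E 57 8D 39 76 FD.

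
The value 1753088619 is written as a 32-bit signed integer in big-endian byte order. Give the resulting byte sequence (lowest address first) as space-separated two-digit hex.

1753088619 in hexadecimal, padded to 32 bits, is 0x687E026B.
Split into bytes (most-significant first): 68 7E 02 6B.
In big-endian order the high byte comes first in memory.
So the memory order matches the most-significant-first order: 68 7E 02 6B.

68 7E 02 6B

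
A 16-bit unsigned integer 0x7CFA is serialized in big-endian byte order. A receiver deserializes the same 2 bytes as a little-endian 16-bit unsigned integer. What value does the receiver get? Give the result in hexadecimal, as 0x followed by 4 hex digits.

0xFA7C

Stored big-endian, the bytes at ascending addresses are 7C FA.
Read back as little-endian, the first byte is least significant, giving 0xFA7C.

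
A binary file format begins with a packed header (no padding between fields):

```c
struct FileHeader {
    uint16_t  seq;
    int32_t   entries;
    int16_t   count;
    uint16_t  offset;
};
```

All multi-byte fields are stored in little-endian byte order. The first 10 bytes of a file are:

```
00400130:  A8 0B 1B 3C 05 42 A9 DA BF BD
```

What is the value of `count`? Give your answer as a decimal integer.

-9559

`count` follows `seq` (2 B), `entries` (4 B), so it starts at offset 2 + 4 = 6 and occupies 2 bytes.
Bytes at offsets 6..7: A9 DA.
In little-endian order the low byte comes first in memory.
Reassemble most-significant byte first: DA A9 → 0xDAA9.
Top bit is set, so as a signed 16-bit value this is 0xDAA9 − 2^16 = -9559.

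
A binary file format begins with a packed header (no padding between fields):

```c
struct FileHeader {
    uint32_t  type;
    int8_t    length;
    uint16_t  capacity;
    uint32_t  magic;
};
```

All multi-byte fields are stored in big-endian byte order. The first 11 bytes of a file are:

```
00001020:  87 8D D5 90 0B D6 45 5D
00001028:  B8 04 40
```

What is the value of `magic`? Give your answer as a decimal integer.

1572340800

`magic` follows `type` (4 B), `length` (1 B), `capacity` (2 B), so it starts at offset 4 + 1 + 2 = 7 and occupies 4 bytes.
Bytes at offsets 7..10: 5D B8 04 40.
In big-endian order the high byte comes first in memory.
The bytes are already most-significant first: 0x5DB80440.
0x5DB80440 = 1572340800.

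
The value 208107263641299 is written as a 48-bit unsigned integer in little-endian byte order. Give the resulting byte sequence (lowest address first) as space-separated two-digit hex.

D3 46 86 BF 45 BD

208107263641299 in hexadecimal, padded to 48 bits, is 0xBD45BF8646D3.
Split into bytes (most-significant first): BD 45 BF 86 46 D3.
Little-endian stores the least-significant byte at the lowest address.
So at ascending addresses the bytes are D3 46 86 BF 45 BD.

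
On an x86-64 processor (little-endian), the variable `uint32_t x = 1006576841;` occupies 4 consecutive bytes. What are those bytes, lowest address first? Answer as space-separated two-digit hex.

C9 24 FF 3B

1006576841 in hexadecimal, padded to 32 bits, is 0x3BFF24C9.
Split into bytes (most-significant first): 3B FF 24 C9.
Little-endian stores the least-significant byte at the lowest address.
So at ascending addresses the bytes are C9 24 FF 3B.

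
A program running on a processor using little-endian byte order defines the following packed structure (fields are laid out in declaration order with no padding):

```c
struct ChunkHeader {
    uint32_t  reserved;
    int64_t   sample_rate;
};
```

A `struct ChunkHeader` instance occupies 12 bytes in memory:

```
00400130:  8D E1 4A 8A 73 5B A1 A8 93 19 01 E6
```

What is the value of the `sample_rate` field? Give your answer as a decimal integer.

`sample_rate` follows `reserved` (4 bytes), so it starts at byte offset 4 and occupies 8 bytes.
Bytes at offsets 4..11: 73 5B A1 A8 93 19 01 E6.
Little-endian stores the least-significant byte at the lowest address.
Reassemble most-significant byte first: E6 01 19 93 A8 A1 5B 73 → 0xE6011993A8A15B73.
Top bit is set, so as a signed 64-bit value this is 0xE6011993A8A15B73 − 2^64 = -1873187848029381773.

-1873187848029381773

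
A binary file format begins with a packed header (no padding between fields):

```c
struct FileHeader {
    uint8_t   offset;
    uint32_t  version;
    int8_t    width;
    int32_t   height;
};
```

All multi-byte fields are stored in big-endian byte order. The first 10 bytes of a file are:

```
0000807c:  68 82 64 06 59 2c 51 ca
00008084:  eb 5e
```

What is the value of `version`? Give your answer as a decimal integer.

`version` follows `offset` (1 byte), so it starts at byte offset 1 and occupies 4 bytes.
Bytes at offsets 1..4: 82 64 06 59.
In big-endian order the high byte comes first in memory.
The bytes are already most-significant first: 0x82640659.
0x82640659 = 2187593305.

2187593305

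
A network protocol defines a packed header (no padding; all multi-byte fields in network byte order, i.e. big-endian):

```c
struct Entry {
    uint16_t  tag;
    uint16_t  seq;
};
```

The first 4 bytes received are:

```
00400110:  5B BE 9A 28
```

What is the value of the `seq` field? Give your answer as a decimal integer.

39464

`seq` follows `tag` (2 bytes), so it starts at byte offset 2 and occupies 2 bytes.
Bytes at offsets 2..3: 9A 28.
Big-endian stores the most-significant byte at the lowest address.
The bytes are already most-significant first: 0x9A28.
0x9A28 = 39464.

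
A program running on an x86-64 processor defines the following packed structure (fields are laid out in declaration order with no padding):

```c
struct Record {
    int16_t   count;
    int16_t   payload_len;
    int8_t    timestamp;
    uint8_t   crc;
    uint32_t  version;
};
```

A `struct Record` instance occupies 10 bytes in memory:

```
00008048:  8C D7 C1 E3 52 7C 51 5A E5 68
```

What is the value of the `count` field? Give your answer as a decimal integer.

-10356

`count` is the first field, at byte offset 0, occupying 2 bytes.
Bytes at offsets 0..1: 8C D7.
In little-endian order the low byte comes first in memory.
Reassemble most-significant byte first: D7 8C → 0xD78C.
Top bit is set, so as a signed 16-bit value this is 0xD78C − 2^16 = -10356.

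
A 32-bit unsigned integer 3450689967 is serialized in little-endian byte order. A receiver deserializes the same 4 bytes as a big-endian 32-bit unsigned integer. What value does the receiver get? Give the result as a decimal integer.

3450689967 in 32-bit hexadecimal is 0xCDAD59AF.
Stored little-endian, the bytes at ascending addresses are AF 59 AD CD.
Read back as big-endian, the last byte is least significant, giving 0xAF59ADCD.
0xAF59ADCD = 2941889997.

2941889997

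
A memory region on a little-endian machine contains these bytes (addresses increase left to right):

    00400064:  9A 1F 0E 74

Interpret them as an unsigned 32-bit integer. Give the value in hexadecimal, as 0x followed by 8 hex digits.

0x740E1F9A

Little-endian stores the least-significant byte at the lowest address.
Reassemble most-significant byte first: 74 0E 1F 9A → 0x740E1F9A.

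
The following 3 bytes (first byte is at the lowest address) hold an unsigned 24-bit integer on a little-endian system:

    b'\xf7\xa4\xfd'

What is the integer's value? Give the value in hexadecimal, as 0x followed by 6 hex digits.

In little-endian order the low byte comes first in memory.
Reassemble most-significant byte first: FD A4 F7 → 0xFDA4F7.

0xFDA4F7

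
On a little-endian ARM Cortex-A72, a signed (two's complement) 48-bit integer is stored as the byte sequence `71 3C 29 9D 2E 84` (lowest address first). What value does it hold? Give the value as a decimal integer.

-136139236623247

In little-endian order the low byte comes first in memory.
Reassemble most-significant byte first: 84 2E 9D 29 3C 71 → 0x842E9D293C71.
Top bit is set, so as a signed 48-bit value this is 0x842E9D293C71 − 2^48 = -136139236623247.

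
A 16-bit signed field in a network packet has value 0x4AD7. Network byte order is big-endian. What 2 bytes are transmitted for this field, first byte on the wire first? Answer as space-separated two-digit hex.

4A D7

Split into bytes (most-significant first): 4A D7.
Big-endian stores the most-significant byte at the lowest address.
So the memory order matches the most-significant-first order: 4A D7.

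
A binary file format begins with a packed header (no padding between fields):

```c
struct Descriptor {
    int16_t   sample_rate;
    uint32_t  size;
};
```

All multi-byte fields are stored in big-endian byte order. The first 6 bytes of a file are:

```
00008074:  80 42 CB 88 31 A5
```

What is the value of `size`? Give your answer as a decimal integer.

`size` follows `sample_rate` (2 bytes), so it starts at byte offset 2 and occupies 4 bytes.
Bytes at offsets 2..5: CB 88 31 A5.
Big-endian stores the most-significant byte at the lowest address.
The bytes are already most-significant first: 0xCB8831A5.
0xCB8831A5 = 3414700453.

3414700453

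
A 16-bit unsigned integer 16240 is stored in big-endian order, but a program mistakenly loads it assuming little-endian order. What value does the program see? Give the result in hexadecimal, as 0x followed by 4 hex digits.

0x703F

16240 in 16-bit hexadecimal is 0x3F70.
Stored big-endian, the bytes at ascending addresses are 3F 70.
Read back as little-endian, the first byte is least significant, giving 0x703F.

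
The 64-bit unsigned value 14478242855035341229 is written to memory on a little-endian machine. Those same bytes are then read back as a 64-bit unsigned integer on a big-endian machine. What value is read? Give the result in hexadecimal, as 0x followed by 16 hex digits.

14478242855035341229 in 64-bit hexadecimal is 0xC8ED0D2AEA3809AD.
Stored little-endian, the bytes at ascending addresses are AD 09 38 EA 2A 0D ED C8.
Read back as big-endian, the last byte is least significant, giving 0xAD0938EA2A0DEDC8.

0xAD0938EA2A0DEDC8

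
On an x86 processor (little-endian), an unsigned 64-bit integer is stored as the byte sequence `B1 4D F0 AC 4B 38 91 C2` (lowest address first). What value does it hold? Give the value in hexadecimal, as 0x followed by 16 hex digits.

0xC291384BACF04DB1

Little-endian: lowest address holds the least-significant byte.
Reassemble most-significant byte first: C2 91 38 4B AC F0 4D B1 → 0xC291384BACF04DB1.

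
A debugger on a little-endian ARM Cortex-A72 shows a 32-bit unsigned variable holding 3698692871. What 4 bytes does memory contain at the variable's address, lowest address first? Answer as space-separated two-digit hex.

3698692871 in hexadecimal, padded to 32 bits, is 0xDC759307.
Split into bytes (most-significant first): DC 75 93 07.
In little-endian order the low byte comes first in memory.
So at ascending addresses the bytes are 07 93 75 DC.

07 93 75 DC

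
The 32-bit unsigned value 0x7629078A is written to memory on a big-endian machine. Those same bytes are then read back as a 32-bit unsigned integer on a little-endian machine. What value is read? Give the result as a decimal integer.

2315725174

Stored big-endian, the bytes at ascending addresses are 76 29 07 8A.
Read back as little-endian, the first byte is least significant, giving 0x8A072976.
0x8A072976 = 2315725174.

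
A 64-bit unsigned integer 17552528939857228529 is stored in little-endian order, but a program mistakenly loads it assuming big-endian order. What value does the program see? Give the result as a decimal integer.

17552528939857228529 in 64-bit hexadecimal is 0xF3971C12D1F432F1.
Stored little-endian, the bytes at ascending addresses are F1 32 F4 D1 12 1C 97 F3.
Read back as big-endian, the last byte is least significant, giving 0xF132F4D1121C97F3.
0xF132F4D1121C97F3 = 17380223090765371379.

17380223090765371379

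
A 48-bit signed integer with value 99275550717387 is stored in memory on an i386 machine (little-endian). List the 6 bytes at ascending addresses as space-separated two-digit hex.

CB 75 EF 63 4A 5A

99275550717387 in hexadecimal, padded to 48 bits, is 0x5A4A63EF75CB.
Split into bytes (most-significant first): 5A 4A 63 EF 75 CB.
In little-endian order the low byte comes first in memory.
So at ascending addresses the bytes are CB 75 EF 63 4A 5A.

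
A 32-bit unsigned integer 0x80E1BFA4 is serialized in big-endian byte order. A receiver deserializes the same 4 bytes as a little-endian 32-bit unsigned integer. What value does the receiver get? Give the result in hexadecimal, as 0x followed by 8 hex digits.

0xA4BFE180

Stored big-endian, the bytes at ascending addresses are 80 E1 BF A4.
Read back as little-endian, the first byte is least significant, giving 0xA4BFE180.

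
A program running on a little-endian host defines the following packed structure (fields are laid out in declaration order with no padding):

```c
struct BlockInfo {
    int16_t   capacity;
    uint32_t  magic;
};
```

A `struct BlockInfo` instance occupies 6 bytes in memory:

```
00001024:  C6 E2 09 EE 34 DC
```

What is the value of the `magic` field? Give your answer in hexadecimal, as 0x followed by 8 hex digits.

0xDC34EE09

`magic` follows `capacity` (2 bytes), so it starts at byte offset 2 and occupies 4 bytes.
Bytes at offsets 2..5: 09 EE 34 DC.
Little-endian: lowest address holds the least-significant byte.
Reassemble most-significant byte first: DC 34 EE 09 → 0xDC34EE09.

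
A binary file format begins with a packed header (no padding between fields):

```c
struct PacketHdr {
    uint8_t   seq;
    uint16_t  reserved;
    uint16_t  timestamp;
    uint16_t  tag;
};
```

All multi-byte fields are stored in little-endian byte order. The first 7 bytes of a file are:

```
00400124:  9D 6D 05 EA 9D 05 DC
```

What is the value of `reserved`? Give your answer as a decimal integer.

`reserved` follows `seq` (1 byte), so it starts at byte offset 1 and occupies 2 bytes.
Bytes at offsets 1..2: 6D 05.
In little-endian order the low byte comes first in memory.
Reassemble most-significant byte first: 05 6D → 0x056D.
0x056D = 1389.

1389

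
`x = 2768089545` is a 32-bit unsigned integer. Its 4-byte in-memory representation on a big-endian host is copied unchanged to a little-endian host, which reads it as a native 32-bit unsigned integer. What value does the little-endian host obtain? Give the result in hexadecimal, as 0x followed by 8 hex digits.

0xC9B1FDA4

2768089545 in 32-bit hexadecimal is 0xA4FDB1C9.
Stored big-endian, the bytes at ascending addresses are A4 FD B1 C9.
Read back as little-endian, the first byte is least significant, giving 0xC9B1FDA4.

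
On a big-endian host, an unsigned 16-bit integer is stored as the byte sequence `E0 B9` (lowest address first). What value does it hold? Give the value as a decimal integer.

Big-endian: lowest address holds the most-significant byte.
The bytes are already most-significant first: 0xE0B9.
0xE0B9 = 57529.

57529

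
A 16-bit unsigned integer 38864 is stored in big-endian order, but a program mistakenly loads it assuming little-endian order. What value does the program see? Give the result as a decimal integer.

53399

38864 in 16-bit hexadecimal is 0x97D0.
Stored big-endian, the bytes at ascending addresses are 97 D0.
Read back as little-endian, the first byte is least significant, giving 0xD097.
0xD097 = 53399.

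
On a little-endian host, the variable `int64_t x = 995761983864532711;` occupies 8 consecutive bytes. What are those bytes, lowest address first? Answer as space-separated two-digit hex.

E7 6E 15 A1 3F A8 D1 0D

995761983864532711 in hexadecimal, padded to 64 bits, is 0x0DD1A83FA1156EE7.
Split into bytes (most-significant first): 0D D1 A8 3F A1 15 6E E7.
In little-endian order the low byte comes first in memory.
So at ascending addresses the bytes are E7 6E 15 A1 3F A8 D1 0D.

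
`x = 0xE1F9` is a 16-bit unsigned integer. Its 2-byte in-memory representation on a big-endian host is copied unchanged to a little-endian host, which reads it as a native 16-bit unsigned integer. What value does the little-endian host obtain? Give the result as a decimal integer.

Stored big-endian, the bytes at ascending addresses are E1 F9.
Read back as little-endian, the first byte is least significant, giving 0xF9E1.
0xF9E1 = 63969.

63969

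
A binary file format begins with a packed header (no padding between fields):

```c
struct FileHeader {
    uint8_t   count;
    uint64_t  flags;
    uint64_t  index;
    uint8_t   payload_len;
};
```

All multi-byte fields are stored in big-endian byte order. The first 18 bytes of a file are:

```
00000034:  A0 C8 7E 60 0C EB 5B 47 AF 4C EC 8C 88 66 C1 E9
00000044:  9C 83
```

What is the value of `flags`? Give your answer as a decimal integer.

`flags` follows `count` (1 byte), so it starts at byte offset 1 and occupies 8 bytes.
Bytes at offsets 1..8: C8 7E 60 0C EB 5B 47 AF.
In big-endian order the high byte comes first in memory.
The bytes are already most-significant first: 0xC87E600CEB5B47AF.
0xC87E600CEB5B47AF = 14447090263255631791.

14447090263255631791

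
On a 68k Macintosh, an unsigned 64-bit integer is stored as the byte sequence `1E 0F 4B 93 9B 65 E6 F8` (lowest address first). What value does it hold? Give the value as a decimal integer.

2166033043127920376

In big-endian order the high byte comes first in memory.
The bytes are already most-significant first: 0x1E0F4B939B65E6F8.
0x1E0F4B939B65E6F8 = 2166033043127920376.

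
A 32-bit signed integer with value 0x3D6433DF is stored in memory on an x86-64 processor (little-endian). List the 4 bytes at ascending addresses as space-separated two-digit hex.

DF 33 64 3D

Split into bytes (most-significant first): 3D 64 33 DF.
Little-endian stores the least-significant byte at the lowest address.
So at ascending addresses the bytes are DF 33 64 3D.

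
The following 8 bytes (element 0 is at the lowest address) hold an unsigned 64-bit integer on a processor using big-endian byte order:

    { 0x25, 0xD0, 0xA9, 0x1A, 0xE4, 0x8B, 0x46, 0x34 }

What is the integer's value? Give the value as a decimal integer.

Big-endian stores the most-significant byte at the lowest address.
The bytes are already most-significant first: 0x25D0A91AE48B4634.
0x25D0A91AE48B4634 = 2724863707527726644.

2724863707527726644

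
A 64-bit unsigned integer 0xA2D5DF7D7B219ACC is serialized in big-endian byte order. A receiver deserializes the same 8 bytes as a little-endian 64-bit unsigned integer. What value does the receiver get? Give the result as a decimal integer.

Stored big-endian, the bytes at ascending addresses are A2 D5 DF 7D 7B 21 9A CC.
Read back as little-endian, the first byte is least significant, giving 0xCC9A217B7DDFD5A2.
0xCC9A217B7DDFD5A2 = 14743133144427255202.

14743133144427255202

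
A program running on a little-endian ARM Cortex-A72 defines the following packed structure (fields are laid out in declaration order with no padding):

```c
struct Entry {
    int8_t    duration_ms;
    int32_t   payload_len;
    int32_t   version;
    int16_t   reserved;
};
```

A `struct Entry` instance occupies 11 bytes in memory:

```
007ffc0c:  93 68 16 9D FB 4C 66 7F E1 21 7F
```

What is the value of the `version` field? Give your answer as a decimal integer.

-511744436

`version` follows `duration_ms` (1 B), `payload_len` (4 B), so it starts at offset 1 + 4 = 5 and occupies 4 bytes.
Bytes at offsets 5..8: 4C 66 7F E1.
In little-endian order the low byte comes first in memory.
Reassemble most-significant byte first: E1 7F 66 4C → 0xE17F664C.
Top bit is set, so as a signed 32-bit value this is 0xE17F664C − 2^32 = -511744436.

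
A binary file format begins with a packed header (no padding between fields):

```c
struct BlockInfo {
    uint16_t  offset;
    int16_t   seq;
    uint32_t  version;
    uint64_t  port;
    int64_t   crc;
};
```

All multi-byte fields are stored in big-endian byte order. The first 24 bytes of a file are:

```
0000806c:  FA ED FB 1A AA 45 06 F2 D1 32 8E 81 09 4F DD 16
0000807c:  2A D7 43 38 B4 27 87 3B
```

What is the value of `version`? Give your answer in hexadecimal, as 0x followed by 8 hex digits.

`version` follows `offset` (2 B), `seq` (2 B), so it starts at offset 2 + 2 = 4 and occupies 4 bytes.
Bytes at offsets 4..7: AA 45 06 F2.
In big-endian order the high byte comes first in memory.
The bytes are already most-significant first: 0xAA4506F2.

0xAA4506F2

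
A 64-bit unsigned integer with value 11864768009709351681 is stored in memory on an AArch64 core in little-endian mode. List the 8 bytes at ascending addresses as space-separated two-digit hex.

01 F3 24 81 A4 1F A8 A4

11864768009709351681 in hexadecimal, padded to 64 bits, is 0xA4A81FA48124F301.
Split into bytes (most-significant first): A4 A8 1F A4 81 24 F3 01.
Little-endian: lowest address holds the least-significant byte.
So at ascending addresses the bytes are 01 F3 24 81 A4 1F A8 A4.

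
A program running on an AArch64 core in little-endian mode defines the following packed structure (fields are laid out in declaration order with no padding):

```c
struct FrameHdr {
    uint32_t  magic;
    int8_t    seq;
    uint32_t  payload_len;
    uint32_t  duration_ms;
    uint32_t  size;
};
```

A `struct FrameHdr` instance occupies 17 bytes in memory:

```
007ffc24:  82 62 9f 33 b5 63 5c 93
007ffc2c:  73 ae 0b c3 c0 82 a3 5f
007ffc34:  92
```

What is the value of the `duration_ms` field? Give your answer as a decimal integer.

`duration_ms` follows `magic` (4 B), `seq` (1 B), `payload_len` (4 B), so it starts at offset 4 + 1 + 4 = 9 and occupies 4 bytes.
Bytes at offsets 9..12: AE 0B C3 C0.
In little-endian order the low byte comes first in memory.
Reassemble most-significant byte first: C0 C3 0B AE → 0xC0C30BAE.
0xC0C30BAE = 3234007982.

3234007982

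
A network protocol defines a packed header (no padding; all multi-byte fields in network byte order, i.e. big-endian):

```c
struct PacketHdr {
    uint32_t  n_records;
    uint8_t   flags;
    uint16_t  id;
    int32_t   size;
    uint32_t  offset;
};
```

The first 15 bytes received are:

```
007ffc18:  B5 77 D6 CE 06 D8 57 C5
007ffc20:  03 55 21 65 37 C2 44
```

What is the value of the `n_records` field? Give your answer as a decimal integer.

3044529870

`n_records` is the first field, at byte offset 0, occupying 4 bytes.
Bytes at offsets 0..3: B5 77 D6 CE.
Big-endian: lowest address holds the most-significant byte.
The bytes are already most-significant first: 0xB577D6CE.
0xB577D6CE = 3044529870.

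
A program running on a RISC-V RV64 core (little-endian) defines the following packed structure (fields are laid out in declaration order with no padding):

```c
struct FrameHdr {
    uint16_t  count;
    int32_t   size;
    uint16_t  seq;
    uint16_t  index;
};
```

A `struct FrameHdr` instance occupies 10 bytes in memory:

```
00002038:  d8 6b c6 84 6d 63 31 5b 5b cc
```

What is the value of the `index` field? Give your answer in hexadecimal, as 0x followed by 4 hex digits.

0xCC5B

`index` follows `count` (2 B), `size` (4 B), `seq` (2 B), so it starts at offset 2 + 4 + 2 = 8 and occupies 2 bytes.
Bytes at offsets 8..9: 5B CC.
In little-endian order the low byte comes first in memory.
Reassemble most-significant byte first: CC 5B → 0xCC5B.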